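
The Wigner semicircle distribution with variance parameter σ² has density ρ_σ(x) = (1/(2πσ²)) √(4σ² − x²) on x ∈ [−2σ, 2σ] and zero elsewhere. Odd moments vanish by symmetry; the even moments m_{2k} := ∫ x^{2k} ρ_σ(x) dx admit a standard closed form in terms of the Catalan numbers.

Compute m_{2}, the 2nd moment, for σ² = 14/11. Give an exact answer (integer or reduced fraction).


By the scaled semicircle moment identity, m_{2k} = σ^{2k} · C_k with k = 1.
C_1 = (1/(k+1)) · C(2k, k) = (1/2) · C(2, 1) = (1/2) · 2 = 1.
σ^{2k} = (σ²)^k = (14/11)^1 = 14/11.

Therefore m_{2} = σ^{2} · C_1 = (14/11) · 1 = 14/11.


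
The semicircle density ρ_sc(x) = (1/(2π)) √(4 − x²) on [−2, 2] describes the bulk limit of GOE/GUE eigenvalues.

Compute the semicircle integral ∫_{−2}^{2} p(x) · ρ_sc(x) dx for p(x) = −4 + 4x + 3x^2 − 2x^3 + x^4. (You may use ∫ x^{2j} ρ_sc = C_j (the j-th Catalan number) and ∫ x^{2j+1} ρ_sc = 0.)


Write p(x) = Σ a_i x^i, split into monomials and integrate each against ρ_sc separately.
Using ∫ x^{2j} ρ_sc = C_j = (1/(j+1)) C(2j, j) (Catalan numbers) and ∫ x^{2j+1} ρ_sc = 0 (odd monomials vanish by symmetry):
  i = 0 (even): a_0 · C_{0} = -4 · 1 = -4
  i = 1 (odd): ∫ x^1 ρ_sc = 0 (vanishes)
  i = 2 (even): a_2 · C_{1} = 3 · 1 = 3
  i = 3 (odd): ∫ x^3 ρ_sc = 0 (vanishes)
  i = 4 (even): a_4 · C_{2} = 1 · 2 = 2

Summing the contributions: ∫_{−2}^{2} p(x) ρ_sc(x) dx = (-4) + 3 + 2 = 1.


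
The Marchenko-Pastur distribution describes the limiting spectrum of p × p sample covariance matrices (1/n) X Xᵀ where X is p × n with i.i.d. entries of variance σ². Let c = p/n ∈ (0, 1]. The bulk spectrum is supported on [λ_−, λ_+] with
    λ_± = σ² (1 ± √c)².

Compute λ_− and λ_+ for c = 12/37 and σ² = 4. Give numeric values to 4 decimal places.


c = 12/37 = 0.324324; √c = 0.569495.
λ_− = σ² (1 − √c)² = 4 · (1 − 0.569495)² = 4 · (0.430505)² = 0.741339.
λ_+ = σ² (1 + √c)² = 4 · (1 + 0.569495)² = 4 · (1.569495)² = 9.853256.

Rounded to 4 decimal places: λ_− ≈ 0.7413, λ_+ ≈ 9.8533.


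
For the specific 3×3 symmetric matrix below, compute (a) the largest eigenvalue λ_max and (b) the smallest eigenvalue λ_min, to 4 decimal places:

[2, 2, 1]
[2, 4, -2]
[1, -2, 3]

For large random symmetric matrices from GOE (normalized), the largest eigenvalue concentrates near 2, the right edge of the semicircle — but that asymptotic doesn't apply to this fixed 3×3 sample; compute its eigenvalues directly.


Since M is real symmetric, all three eigenvalues are real; they are the roots of det(λI − M) = λ³ − (tr M) λ² + s λ − det M, where s is the sum of the principal 2×2 minors.
tr M = 2 + 4 + 3 = 9.
s = (2·4 − 2²) + (2·3 − 1²) + (4·3 − (-2)²) = 4 + 5 + 8 = 17.
det M (expand along row 1) = 2·8 − 2·8 + 1·(-8) = -8.
Characteristic polynomial: λ³ − 9λ² + 17λ + 8 = 0.
Substitute λ = y + (tr M)/3 = y + 3.000000 to remove the quadratic term: y³ + p·y + q = 0 with p = s − (tr M)²/3 = -10.000000 and q = −2(tr M)³/27 + (tr M)·s/3 − det M = 5.000000.
Three real roots ⇒ use the trigonometric (Viète) form: r = 2√(−p/3) = 3.651484, φ = arccos(3q/(p·r)) = arccos(-0.410792) = 1.994119 rad.
y_k = r·cos(φ/3 − 2πk/3) for k = 0, 1, 2 gives y = 2.874076, 0.513544, -3.387619.
λ_k = y_k + 3.000000 gives λ = 5.8741, 3.5135, -0.3876 (check: the sum is 9.0000 = tr M).

Hence λ_max = 5.8741 and λ_min = -0.3876.


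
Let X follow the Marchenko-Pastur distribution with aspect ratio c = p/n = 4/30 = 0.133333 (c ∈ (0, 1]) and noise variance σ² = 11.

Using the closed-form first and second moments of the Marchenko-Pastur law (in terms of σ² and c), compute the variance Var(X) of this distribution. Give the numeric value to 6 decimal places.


Recall the MP moments m_1 = E[X] = σ² and m_2 = E[X²] = σ⁴ (1 + c).
m_1 = E[X] = σ² = 11, so m_1² = 121.
m_2 = E[X²] = σ⁴ (1 + c) = 121 · (1 + 0.133333) = 121 · 1.133333 = 137.133333.
(Note m_2 − m_1² simplifies to c · σ⁴ = 0.133333 · 121.)

Var(X) = m_2 − m_1² = 137.133333 − 121 = 16.133333.


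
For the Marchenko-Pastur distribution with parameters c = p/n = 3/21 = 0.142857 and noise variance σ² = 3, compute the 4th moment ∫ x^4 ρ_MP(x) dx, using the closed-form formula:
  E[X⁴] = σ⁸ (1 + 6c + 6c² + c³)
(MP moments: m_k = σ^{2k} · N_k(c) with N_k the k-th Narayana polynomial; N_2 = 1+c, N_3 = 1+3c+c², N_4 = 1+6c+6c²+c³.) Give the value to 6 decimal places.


E[X⁴] = σ⁸ (1 + 6c + 6c² + c³) (fourth MP moment). With σ² = 3 (so σ⁸ = 81) and c = 3/21 = 0.142857: E[X⁴] = 81 · (1 + 6·0.142857 + 6·(0.142857)² + (0.142857)³) = 81 · 1.982507.

So E[X^4] = 160.583090.


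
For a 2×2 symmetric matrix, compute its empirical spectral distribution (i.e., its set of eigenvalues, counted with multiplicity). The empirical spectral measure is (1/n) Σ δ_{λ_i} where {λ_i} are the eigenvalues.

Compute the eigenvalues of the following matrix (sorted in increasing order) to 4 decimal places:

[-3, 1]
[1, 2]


Since M is real symmetric, both eigenvalues are real; they are the roots of det(λI − M) = λ² − (tr M) λ + det M.
tr M = -3 + 2 = -1.
det M = (-3)·2 − 1² = -6 − 1 = -7.
Characteristic polynomial: λ² + λ − 7 = 0.
Discriminant Δ = (tr M)² − 4·det M = 1 − (-28) = 29; √Δ = 5.385165.
λ = (tr M ± √Δ)/2 = (-1 ± 5.385165)/2, giving (tr M − √Δ)/2 = -3.1926 and (tr M + √Δ)/2 = 2.1926.

Eigenvalues sorted in increasing order: [-3.1926, 2.1926].


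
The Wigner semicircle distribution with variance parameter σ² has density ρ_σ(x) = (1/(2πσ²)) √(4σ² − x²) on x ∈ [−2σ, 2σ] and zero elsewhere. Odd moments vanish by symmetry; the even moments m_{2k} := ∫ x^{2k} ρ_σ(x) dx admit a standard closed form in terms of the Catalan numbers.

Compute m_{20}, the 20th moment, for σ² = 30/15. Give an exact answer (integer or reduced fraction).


By the scaled semicircle moment identity, m_{2k} = σ^{2k} · C_k with k = 10.
C_10 = (1/(k+1)) · C(2k, k) = (1/11) · C(20, 10) = (1/11) · 184756 = 16796.
σ^{2k} = (σ²)^k = (30/15)^10 = 1024.

Therefore m_{20} = σ^{20} · C_10 = 1024 · 16796 = 17199104.


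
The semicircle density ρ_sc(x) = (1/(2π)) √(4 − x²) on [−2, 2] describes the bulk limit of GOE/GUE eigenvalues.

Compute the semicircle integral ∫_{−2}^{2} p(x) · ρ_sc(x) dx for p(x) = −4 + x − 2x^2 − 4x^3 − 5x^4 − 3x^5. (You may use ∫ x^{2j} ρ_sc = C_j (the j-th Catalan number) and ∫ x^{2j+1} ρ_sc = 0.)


Write p(x) = Σ a_i x^i, split into monomials and integrate each against ρ_sc separately.
Using ∫ x^{2j} ρ_sc = C_j = (1/(j+1)) C(2j, j) (Catalan numbers) and ∫ x^{2j+1} ρ_sc = 0 (odd monomials vanish by symmetry):
  i = 0 (even): a_0 · C_{0} = -4 · 1 = -4
  i = 1 (odd): ∫ x^1 ρ_sc = 0 (vanishes)
  i = 2 (even): a_2 · C_{1} = -2 · 1 = -2
  i = 3 (odd): ∫ x^3 ρ_sc = 0 (vanishes)
  i = 4 (even): a_4 · C_{2} = -5 · 2 = -10
  i = 5 (odd): ∫ x^5 ρ_sc = 0 (vanishes)

Summing the contributions: ∫_{−2}^{2} p(x) ρ_sc(x) dx = (-4) + (-2) + (-10) = -16.


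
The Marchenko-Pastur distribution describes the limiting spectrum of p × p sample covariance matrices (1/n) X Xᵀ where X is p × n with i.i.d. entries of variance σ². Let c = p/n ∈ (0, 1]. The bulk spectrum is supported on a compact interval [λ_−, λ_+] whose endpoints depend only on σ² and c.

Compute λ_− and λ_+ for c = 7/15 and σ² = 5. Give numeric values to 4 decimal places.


c = 7/15 = 0.466667; √c = 0.683130.
λ_− = σ² (1 − √c)² = 5 · (1 − 0.683130)² = 5 · (0.316870)² = 0.502033.
λ_+ = σ² (1 + √c)² = 5 · (1 + 0.683130)² = 5 · (1.683130)² = 14.164634.

Rounded to 4 decimal places: λ_− ≈ 0.5020, λ_+ ≈ 14.1646.


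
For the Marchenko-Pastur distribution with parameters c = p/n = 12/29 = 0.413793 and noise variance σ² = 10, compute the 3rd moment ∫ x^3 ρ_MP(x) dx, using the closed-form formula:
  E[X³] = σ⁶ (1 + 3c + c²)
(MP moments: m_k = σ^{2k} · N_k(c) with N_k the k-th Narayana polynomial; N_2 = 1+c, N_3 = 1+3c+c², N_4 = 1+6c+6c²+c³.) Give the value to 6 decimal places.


E[X³] = σ⁶ (1 + 3c + c²) (third MP moment). With σ² = 10 (so σ⁶ = 1000) and c = 12/29 = 0.413793: E[X³] = 1000 · (1 + 3·0.413793 + (0.413793)²) = 1000 · 2.412604.

So E[X^3] = 2412.604043.


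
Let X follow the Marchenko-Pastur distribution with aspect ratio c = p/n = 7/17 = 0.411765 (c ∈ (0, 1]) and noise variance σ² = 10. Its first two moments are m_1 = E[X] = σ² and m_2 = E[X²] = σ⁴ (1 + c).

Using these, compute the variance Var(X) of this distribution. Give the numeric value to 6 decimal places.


m_1 = E[X] = σ² = 10, so m_1² = 100.
m_2 = E[X²] = σ⁴ (1 + c) = 100 · (1 + 0.411765) = 100 · 1.411765 = 141.176471.
(Note m_2 − m_1² simplifies to c · σ⁴ = 0.411765 · 100.)

Var(X) = m_2 − m_1² = 141.176471 − 100 = 41.176471.


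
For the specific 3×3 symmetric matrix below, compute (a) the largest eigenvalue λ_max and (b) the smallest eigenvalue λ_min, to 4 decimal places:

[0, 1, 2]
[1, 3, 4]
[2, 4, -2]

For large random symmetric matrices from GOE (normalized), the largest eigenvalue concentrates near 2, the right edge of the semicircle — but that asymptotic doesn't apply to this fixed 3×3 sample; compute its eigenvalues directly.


Since M is real symmetric, all three eigenvalues are real; they are the roots of det(λI − M) = λ³ − (tr M) λ² + s λ − det M, where s is the sum of the principal 2×2 minors.
tr M = 0 + 3 + (-2) = 1.
s = (0·3 − 1²) + (0·(-2) − 2²) + (3·(-2) − 4²) = -1 + (-4) + (-22) = -27.
det M (expand along row 1) = 0·(-22) − 1·(-10) + 2·(-2) = 6.
Characteristic polynomial: λ³ − λ² − 27λ − 6 = 0.
Substitute λ = y + (tr M)/3 = y + 0.333333 to remove the quadratic term: y³ + p·y + q = 0 with p = s − (tr M)²/3 = -27.333333 and q = −2(tr M)³/27 + (tr M)·s/3 − det M = -15.074074.
Three real roots ⇒ use the trigonometric (Viète) form: r = 2√(−p/3) = 6.036923, φ = arccos(3q/(p·r)) = arccos(0.274059) = 1.293186 rad.
y_k = r·cos(φ/3 − 2πk/3) for k = 0, 1, 2 gives y = 5.484681, -0.557841, -4.926840.
λ_k = y_k + 0.333333 gives λ = 5.8180, -0.2245, -4.5935 (check: the sum is 1.0000 = tr M).

Hence λ_max = 5.8180 and λ_min = -4.5935.


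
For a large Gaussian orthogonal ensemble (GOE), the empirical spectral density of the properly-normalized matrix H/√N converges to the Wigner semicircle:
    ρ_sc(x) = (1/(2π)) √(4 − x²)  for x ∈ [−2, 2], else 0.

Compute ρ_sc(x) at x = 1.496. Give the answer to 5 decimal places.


ρ_sc(x) = (1/(2π)) √(4 − x²). With x = 1.496:
  4 − x² = 4 − (1.496)² = 4 − 2.238016 = 1.761984.
  √(4 − x²) = 1.327397.
  1/(2π) = 0.159155.
  ρ_sc(1.496) = 0.159155 · 1.327397 = 0.211262.

Rounded to 5 decimal places: ρ_sc(1.496) ≈ 0.21126.


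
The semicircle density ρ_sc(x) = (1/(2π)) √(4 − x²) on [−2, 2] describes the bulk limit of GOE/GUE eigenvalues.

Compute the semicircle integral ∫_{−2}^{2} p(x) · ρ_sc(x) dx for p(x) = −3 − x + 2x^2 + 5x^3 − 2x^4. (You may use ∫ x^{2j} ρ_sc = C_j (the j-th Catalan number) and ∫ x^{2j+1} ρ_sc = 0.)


Write p(x) = Σ a_i x^i, split into monomials and integrate each against ρ_sc separately.
Using ∫ x^{2j} ρ_sc = C_j = (1/(j+1)) C(2j, j) (Catalan numbers) and ∫ x^{2j+1} ρ_sc = 0 (odd monomials vanish by symmetry):
  i = 0 (even): a_0 · C_{0} = -3 · 1 = -3
  i = 1 (odd): ∫ x^1 ρ_sc = 0 (vanishes)
  i = 2 (even): a_2 · C_{1} = 2 · 1 = 2
  i = 3 (odd): ∫ x^3 ρ_sc = 0 (vanishes)
  i = 4 (even): a_4 · C_{2} = -2 · 2 = -4

Summing the contributions: ∫_{−2}^{2} p(x) ρ_sc(x) dx = (-3) + 2 + (-4) = -5.


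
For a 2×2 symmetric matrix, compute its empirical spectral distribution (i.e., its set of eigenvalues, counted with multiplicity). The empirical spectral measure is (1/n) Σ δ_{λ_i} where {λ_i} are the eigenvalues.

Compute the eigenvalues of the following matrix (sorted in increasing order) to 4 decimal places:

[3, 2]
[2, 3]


Since M is real symmetric, both eigenvalues are real; they are the roots of det(λI − M) = λ² − (tr M) λ + det M.
tr M = 3 + 3 = 6.
det M = 3·3 − 2² = 9 − 4 = 5.
Characteristic polynomial: λ² − 6λ + 5 = 0.
Discriminant Δ = (tr M)² − 4·det M = 36 − 20 = 16; √Δ = 4.000000.
λ = (tr M ± √Δ)/2 = (6 ± 4.000000)/2, giving (tr M − √Δ)/2 = 1.0000 and (tr M + √Δ)/2 = 5.0000.

Eigenvalues sorted in increasing order: [1.0000, 5.0000].


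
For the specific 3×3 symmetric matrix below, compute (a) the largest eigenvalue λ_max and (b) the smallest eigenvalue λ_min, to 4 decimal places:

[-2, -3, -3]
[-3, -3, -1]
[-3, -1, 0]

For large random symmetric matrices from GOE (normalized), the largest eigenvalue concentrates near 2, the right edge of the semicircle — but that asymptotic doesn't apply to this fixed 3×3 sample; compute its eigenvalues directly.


Since M is real symmetric, all three eigenvalues are real; they are the roots of det(λI − M) = λ³ − (tr M) λ² + s λ − det M, where s is the sum of the principal 2×2 minors.
tr M = -2 + (-3) + 0 = -5.
s = ((-2)·(-3) − (-3)²) + ((-2)·0 − (-3)²) + ((-3)·0 − (-1)²) = -3 + (-9) + (-1) = -13.
det M (expand along row 1) = (-2)·(-1) − (-3)·(-3) + (-3)·(-6) = 11.
Characteristic polynomial: λ³ + 5λ² − 13λ − 11 = 0.
Substitute λ = y + (tr M)/3 = y − 1.666667 to remove the quadratic term: y³ + p·y + q = 0 with p = s − (tr M)²/3 = -21.333333 and q = −2(tr M)³/27 + (tr M)·s/3 − det M = 19.925926.
Three real roots ⇒ use the trigonometric (Viète) form: r = 2√(−p/3) = 5.333333, φ = arccos(3q/(p·r)) = arccos(-0.525391) = 2.123970 rad.
y_k = r·cos(φ/3 − 2πk/3) for k = 0, 1, 2 gives y = 4.051576, 0.977857, -5.029433.
λ_k = y_k − 1.666667 gives λ = 2.3849, -0.6888, -6.6961 (check: the sum is -5.0000 = tr M).

Hence λ_max = 2.3849 and λ_min = -6.6961.


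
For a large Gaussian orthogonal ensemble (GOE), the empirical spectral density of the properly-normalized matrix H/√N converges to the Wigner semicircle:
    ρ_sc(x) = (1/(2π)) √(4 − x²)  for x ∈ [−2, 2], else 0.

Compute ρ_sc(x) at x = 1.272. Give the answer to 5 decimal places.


ρ_sc(x) = (1/(2π)) √(4 − x²). With x = 1.272:
  4 − x² = 4 − (1.272)² = 4 − 1.617984 = 2.382016.
  √(4 − x²) = 1.543378.
  1/(2π) = 0.159155.
  ρ_sc(1.272) = 0.159155 · 1.543378 = 0.245636.

Rounded to 5 decimal places: ρ_sc(1.272) ≈ 0.24564.


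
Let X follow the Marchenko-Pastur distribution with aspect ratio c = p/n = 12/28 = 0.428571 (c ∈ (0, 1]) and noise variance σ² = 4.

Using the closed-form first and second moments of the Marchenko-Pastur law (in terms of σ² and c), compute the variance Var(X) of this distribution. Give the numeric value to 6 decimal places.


Recall the MP moments m_1 = E[X] = σ² and m_2 = E[X²] = σ⁴ (1 + c).
m_1 = E[X] = σ² = 4, so m_1² = 16.
m_2 = E[X²] = σ⁴ (1 + c) = 16 · (1 + 0.428571) = 16 · 1.428571 = 22.857143.
(Note m_2 − m_1² simplifies to c · σ⁴ = 0.428571 · 16.)

Var(X) = m_2 − m_1² = 22.857143 − 16 = 6.857143.


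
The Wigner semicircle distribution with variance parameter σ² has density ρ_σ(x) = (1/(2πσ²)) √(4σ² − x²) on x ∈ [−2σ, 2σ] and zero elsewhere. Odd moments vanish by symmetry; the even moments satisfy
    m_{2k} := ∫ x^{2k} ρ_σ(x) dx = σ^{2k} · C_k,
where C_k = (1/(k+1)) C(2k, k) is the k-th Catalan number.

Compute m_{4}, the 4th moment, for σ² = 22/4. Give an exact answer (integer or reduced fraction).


By the scaled semicircle moment identity, m_{2k} = σ^{2k} · C_k with k = 2.
C_2 = (1/(k+1)) · C(2k, k) = (1/3) · C(4, 2) = (1/3) · 6 = 2.
σ^{2k} = (σ²)^k = (22/4)^2 = 121/4.

Therefore m_{4} = σ^{4} · C_2 = (121/4) · 2 = 121/2.


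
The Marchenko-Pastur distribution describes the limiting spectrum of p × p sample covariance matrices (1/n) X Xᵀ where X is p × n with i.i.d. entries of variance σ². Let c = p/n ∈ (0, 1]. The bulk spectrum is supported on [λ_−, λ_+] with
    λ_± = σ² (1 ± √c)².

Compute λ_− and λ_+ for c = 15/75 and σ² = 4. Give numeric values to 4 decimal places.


c = 15/75 = 0.200000; √c = 0.447214.
λ_− = σ² (1 − √c)² = 4 · (1 − 0.447214)² = 4 · (0.552786)² = 1.222291.
λ_+ = σ² (1 + √c)² = 4 · (1 + 0.447214)² = 4 · (1.447214)² = 8.377709.

Rounded to 4 decimal places: λ_− ≈ 1.2223, λ_+ ≈ 8.3777.


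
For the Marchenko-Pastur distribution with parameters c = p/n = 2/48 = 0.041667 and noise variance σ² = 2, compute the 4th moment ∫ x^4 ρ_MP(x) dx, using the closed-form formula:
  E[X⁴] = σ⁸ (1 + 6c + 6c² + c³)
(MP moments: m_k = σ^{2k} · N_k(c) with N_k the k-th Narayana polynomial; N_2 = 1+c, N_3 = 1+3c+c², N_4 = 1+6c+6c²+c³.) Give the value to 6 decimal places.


E[X⁴] = σ⁸ (1 + 6c + 6c² + c³) (fourth MP moment). With σ² = 2 (so σ⁸ = 16) and c = 2/48 = 0.041667: E[X⁴] = 16 · (1 + 6·0.041667 + 6·(0.041667)² + (0.041667)³) = 16 · 1.260489.

So E[X^4] = 20.167824.


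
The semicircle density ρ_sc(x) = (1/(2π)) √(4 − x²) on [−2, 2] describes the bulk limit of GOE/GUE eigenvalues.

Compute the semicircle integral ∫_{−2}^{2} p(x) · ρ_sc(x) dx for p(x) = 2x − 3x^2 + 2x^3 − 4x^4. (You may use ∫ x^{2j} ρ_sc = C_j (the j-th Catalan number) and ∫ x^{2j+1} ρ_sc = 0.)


Write p(x) = Σ a_i x^i, split into monomials and integrate each against ρ_sc separately.
Using ∫ x^{2j} ρ_sc = C_j = (1/(j+1)) C(2j, j) (Catalan numbers) and ∫ x^{2j+1} ρ_sc = 0 (odd monomials vanish by symmetry):
  i = 1 (odd): ∫ x^1 ρ_sc = 0 (vanishes)
  i = 2 (even): a_2 · C_{1} = -3 · 1 = -3
  i = 3 (odd): ∫ x^3 ρ_sc = 0 (vanishes)
  i = 4 (even): a_4 · C_{2} = -4 · 2 = -8

Summing the contributions: ∫_{−2}^{2} p(x) ρ_sc(x) dx = (-3) + (-8) = -11.


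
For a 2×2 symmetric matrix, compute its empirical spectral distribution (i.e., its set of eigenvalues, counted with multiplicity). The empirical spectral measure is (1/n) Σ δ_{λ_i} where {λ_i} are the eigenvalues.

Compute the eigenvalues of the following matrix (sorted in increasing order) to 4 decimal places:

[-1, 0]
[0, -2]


Since M is real symmetric, both eigenvalues are real; they are the roots of det(λI − M) = λ² − (tr M) λ + det M.
tr M = -1 + (-2) = -3.
det M = (-1)·(-2) − 0² = 2 − 0 = 2.
Characteristic polynomial: λ² + 3λ + 2 = 0.
Discriminant Δ = (tr M)² − 4·det M = 9 − 8 = 1; √Δ = 1.000000.
λ = (tr M ± √Δ)/2 = (-3 ± 1.000000)/2, giving (tr M − √Δ)/2 = -2.0000 and (tr M + √Δ)/2 = -1.0000.

Eigenvalues sorted in increasing order: [-2.0000, -1.0000].


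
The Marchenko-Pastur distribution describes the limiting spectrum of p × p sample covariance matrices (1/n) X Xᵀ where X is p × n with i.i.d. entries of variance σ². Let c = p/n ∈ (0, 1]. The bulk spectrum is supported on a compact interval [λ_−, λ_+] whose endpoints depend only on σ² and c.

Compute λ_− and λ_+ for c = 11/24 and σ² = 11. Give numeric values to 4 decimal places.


c = 11/24 = 0.458333; √c = 0.677003.
λ_− = σ² (1 − √c)² = 11 · (1 − 0.677003)² = 11 · (0.322997)² = 1.147596.
λ_+ = σ² (1 + √c)² = 11 · (1 + 0.677003)² = 11 · (1.677003)² = 30.935737.

Rounded to 4 decimal places: λ_− ≈ 1.1476, λ_+ ≈ 30.9357.


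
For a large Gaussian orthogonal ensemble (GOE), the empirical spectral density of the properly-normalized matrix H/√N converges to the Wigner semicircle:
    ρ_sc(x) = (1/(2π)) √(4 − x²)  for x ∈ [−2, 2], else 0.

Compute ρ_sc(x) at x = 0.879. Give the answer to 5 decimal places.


ρ_sc(x) = (1/(2π)) √(4 − x²). With x = 0.879:
  4 − x² = 4 − (0.879)² = 4 − 0.772641 = 3.227359.
  √(4 − x²) = 1.796485.
  1/(2π) = 0.159155.
  ρ_sc(0.879) = 0.159155 · 1.796485 = 0.285919.

Rounded to 5 decimal places: ρ_sc(0.879) ≈ 0.28592.


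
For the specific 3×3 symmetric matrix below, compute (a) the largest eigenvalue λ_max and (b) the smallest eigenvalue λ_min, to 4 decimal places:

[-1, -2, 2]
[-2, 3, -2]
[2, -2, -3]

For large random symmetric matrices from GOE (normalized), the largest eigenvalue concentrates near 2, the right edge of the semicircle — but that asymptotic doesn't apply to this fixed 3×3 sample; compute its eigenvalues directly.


Since M is real symmetric, all three eigenvalues are real; they are the roots of det(λI − M) = λ³ − (tr M) λ² + s λ − det M, where s is the sum of the principal 2×2 minors.
tr M = -1 + 3 + (-3) = -1.
s = ((-1)·3 − (-2)²) + ((-1)·(-3) − 2²) + (3·(-3) − (-2)²) = -7 + (-1) + (-13) = -21.
det M (expand along row 1) = (-1)·(-13) − (-2)·10 + 2·(-2) = 29.
Characteristic polynomial: λ³ + λ² − 21λ − 29 = 0.
Substitute λ = y + (tr M)/3 = y − 0.333333 to remove the quadratic term: y³ + p·y + q = 0 with p = s − (tr M)²/3 = -21.333333 and q = −2(tr M)³/27 + (tr M)·s/3 − det M = -21.925926.
Three real roots ⇒ use the trigonometric (Viète) form: r = 2√(−p/3) = 5.333333, φ = arccos(3q/(p·r)) = arccos(0.578125) = 0.954367 rad.
y_k = r·cos(φ/3 − 2πk/3) for k = 0, 1, 2 gives y = 5.065730, -1.088178, -3.977551.
λ_k = y_k − 0.333333 gives λ = 4.7324, -1.4215, -4.3109 (check: the sum is -1.0000 = tr M).

Hence λ_max = 4.7324 and λ_min = -4.3109.


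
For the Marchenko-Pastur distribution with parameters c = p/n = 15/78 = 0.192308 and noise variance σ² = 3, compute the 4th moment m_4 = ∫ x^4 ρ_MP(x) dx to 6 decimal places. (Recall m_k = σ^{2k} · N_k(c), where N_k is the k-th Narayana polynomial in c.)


E[X⁴] = σ⁸ (1 + 6c + 6c² + c³) (fourth MP moment). With σ² = 3 (so σ⁸ = 81) and c = 15/78 = 0.192308: E[X⁴] = 81 · (1 + 6·0.192308 + 6·(0.192308)² + (0.192308)³) = 81 · 2.382852.

So E[X^4] = 193.010981.


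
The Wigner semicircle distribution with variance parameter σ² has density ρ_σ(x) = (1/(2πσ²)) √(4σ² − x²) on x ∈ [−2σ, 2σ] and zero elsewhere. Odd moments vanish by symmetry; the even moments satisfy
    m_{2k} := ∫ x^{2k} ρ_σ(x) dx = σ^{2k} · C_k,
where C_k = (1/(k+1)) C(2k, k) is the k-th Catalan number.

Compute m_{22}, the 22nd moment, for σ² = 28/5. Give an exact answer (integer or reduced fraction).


By the scaled semicircle moment identity, m_{2k} = σ^{2k} · C_k with k = 11.
C_11 = (1/(k+1)) · C(2k, k) = (1/12) · C(22, 11) = (1/12) · 705432 = 58786.
σ^{2k} = (σ²)^k = (28/5)^11 = 8293509467471872/48828125.

Therefore m_{22} = σ^{22} · C_11 = (8293509467471872/48828125) · 58786 = 487542247554801467392/48828125.


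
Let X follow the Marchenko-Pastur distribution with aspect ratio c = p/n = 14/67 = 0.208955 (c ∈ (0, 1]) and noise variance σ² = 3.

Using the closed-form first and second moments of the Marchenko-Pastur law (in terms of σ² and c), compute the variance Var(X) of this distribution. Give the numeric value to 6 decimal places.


Recall the MP moments m_1 = E[X] = σ² and m_2 = E[X²] = σ⁴ (1 + c).
m_1 = E[X] = σ² = 3, so m_1² = 9.
m_2 = E[X²] = σ⁴ (1 + c) = 9 · (1 + 0.208955) = 9 · 1.208955 = 10.880597.
(Note m_2 − m_1² simplifies to c · σ⁴ = 0.208955 · 9.)

Var(X) = m_2 − m_1² = 10.880597 − 9 = 1.880597.


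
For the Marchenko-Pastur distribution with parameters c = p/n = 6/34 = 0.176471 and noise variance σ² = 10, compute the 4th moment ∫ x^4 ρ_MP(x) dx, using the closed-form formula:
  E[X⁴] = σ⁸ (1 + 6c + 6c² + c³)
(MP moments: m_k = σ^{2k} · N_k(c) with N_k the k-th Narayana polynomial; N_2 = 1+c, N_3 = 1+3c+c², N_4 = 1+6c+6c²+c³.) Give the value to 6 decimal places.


E[X⁴] = σ⁸ (1 + 6c + 6c² + c³) (fourth MP moment). With σ² = 10 (so σ⁸ = 10000) and c = 6/34 = 0.176471: E[X⁴] = 10000 · (1 + 6·0.176471 + 6·(0.176471)² + (0.176471)³) = 10000 · 2.251170.

So E[X^4] = 22511.703643.


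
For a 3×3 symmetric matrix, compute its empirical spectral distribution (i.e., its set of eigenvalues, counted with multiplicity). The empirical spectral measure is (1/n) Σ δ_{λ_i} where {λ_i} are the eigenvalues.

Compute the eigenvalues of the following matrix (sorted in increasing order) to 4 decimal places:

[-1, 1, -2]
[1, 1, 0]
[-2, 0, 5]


Since M is real symmetric, all three eigenvalues are real; they are the roots of det(λI − M) = λ³ − (tr M) λ² + s λ − det M, where s is the sum of the principal 2×2 minors.
tr M = -1 + 1 + 5 = 5.
s = ((-1)·1 − 1²) + ((-1)·5 − (-2)²) + (1·5 − 0²) = -2 + (-9) + 5 = -6.
det M (expand along row 1) = (-1)·5 − 1·5 + (-2)·2 = -14.
Characteristic polynomial: λ³ − 5λ² − 6λ + 14 = 0.
Substitute λ = y + (tr M)/3 = y + 1.666667 to remove the quadratic term: y³ + p·y + q = 0 with p = s − (tr M)²/3 = -14.333333 and q = −2(tr M)³/27 + (tr M)·s/3 − det M = -5.259259.
Three real roots ⇒ use the trigonometric (Viète) form: r = 2√(−p/3) = 4.371626, φ = arccos(3q/(p·r)) = arccos(0.251800) = 1.316257 rad.
y_k = r·cos(φ/3 − 2πk/3) for k = 0, 1, 2 gives y = 3.957556, -0.370473, -3.587083.
λ_k = y_k + 1.666667 gives λ = 5.6242, 1.2962, -1.9204 (check: the sum is 5.0000 = tr M).

Eigenvalues sorted in increasing order: [-1.9204, 1.2962, 5.6242].


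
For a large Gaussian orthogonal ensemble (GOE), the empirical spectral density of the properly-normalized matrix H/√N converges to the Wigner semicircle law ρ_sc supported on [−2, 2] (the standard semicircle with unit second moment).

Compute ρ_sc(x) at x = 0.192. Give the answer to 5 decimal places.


ρ_sc(x) = (1/(2π)) √(4 − x²). With x = 0.192:
  4 − x² = 4 − (0.192)² = 4 − 0.036864 = 3.963136.
  √(4 − x²) = 1.990763.
  1/(2π) = 0.159155.
  ρ_sc(0.192) = 0.159155 · 1.990763 = 0.316840.

Rounded to 5 decimal places: ρ_sc(0.192) ≈ 0.31684.


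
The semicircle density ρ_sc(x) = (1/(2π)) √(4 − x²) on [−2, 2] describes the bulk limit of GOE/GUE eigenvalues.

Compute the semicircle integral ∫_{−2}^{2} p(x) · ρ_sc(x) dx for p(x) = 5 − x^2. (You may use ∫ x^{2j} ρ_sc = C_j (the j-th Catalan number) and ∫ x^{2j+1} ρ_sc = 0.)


Write p(x) = Σ a_i x^i, split into monomials and integrate each against ρ_sc separately.
Using ∫ x^{2j} ρ_sc = C_j = (1/(j+1)) C(2j, j) (Catalan numbers) and ∫ x^{2j+1} ρ_sc = 0 (odd monomials vanish by symmetry):
  i = 0 (even): a_0 · C_{0} = 5 · 1 = 5
  i = 2 (even): a_2 · C_{1} = -1 · 1 = -1

Summing the contributions: ∫_{−2}^{2} p(x) ρ_sc(x) dx = 5 + (-1) = 4.


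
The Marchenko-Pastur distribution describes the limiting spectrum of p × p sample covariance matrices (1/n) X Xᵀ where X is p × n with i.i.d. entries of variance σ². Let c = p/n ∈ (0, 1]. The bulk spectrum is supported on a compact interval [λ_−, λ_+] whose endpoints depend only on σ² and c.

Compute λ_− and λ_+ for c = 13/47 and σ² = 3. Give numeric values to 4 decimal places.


c = 13/47 = 0.276596; √c = 0.525924.
λ_− = σ² (1 − √c)² = 3 · (1 − 0.525924)² = 3 · (0.474076)² = 0.674245.
λ_+ = σ² (1 + √c)² = 3 · (1 + 0.525924)² = 3 · (1.525924)² = 6.985329.

Rounded to 4 decimal places: λ_− ≈ 0.6742, λ_+ ≈ 6.9853.


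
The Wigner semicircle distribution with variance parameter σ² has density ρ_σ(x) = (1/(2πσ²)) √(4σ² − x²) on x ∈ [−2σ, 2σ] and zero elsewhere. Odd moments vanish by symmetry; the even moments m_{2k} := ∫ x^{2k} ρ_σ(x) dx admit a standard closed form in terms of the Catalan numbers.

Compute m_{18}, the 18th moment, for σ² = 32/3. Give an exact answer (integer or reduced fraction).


By the scaled semicircle moment identity, m_{2k} = σ^{2k} · C_k with k = 9.
C_9 = (1/(k+1)) · C(2k, k) = (1/10) · C(18, 9) = (1/10) · 48620 = 4862.
σ^{2k} = (σ²)^k = (32/3)^9 = 35184372088832/19683.

Therefore m_{18} = σ^{18} · C_9 = (35184372088832/19683) · 4862 = 171066417095901184/19683.


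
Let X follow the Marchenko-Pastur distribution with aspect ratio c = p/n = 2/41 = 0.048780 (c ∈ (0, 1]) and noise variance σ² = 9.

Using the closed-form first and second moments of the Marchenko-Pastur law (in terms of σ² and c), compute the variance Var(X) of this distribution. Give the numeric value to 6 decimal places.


Recall the MP moments m_1 = E[X] = σ² and m_2 = E[X²] = σ⁴ (1 + c).
m_1 = E[X] = σ² = 9, so m_1² = 81.
m_2 = E[X²] = σ⁴ (1 + c) = 81 · (1 + 0.048780) = 81 · 1.048780 = 84.951220.
(Note m_2 − m_1² simplifies to c · σ⁴ = 0.048780 · 81.)

Var(X) = m_2 − m_1² = 84.951220 − 81 = 3.951220.


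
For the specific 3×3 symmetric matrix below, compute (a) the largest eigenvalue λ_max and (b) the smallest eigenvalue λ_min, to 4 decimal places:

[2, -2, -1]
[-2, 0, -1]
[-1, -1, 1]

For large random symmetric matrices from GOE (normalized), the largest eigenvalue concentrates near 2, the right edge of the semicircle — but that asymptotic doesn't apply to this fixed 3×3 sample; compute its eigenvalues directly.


Since M is real symmetric, all three eigenvalues are real; they are the roots of det(λI − M) = λ³ − (tr M) λ² + s λ − det M, where s is the sum of the principal 2×2 minors.
tr M = 2 + 0 + 1 = 3.
s = (2·0 − (-2)²) + (2·1 − (-1)²) + (0·1 − (-1)²) = -4 + 1 + (-1) = -4.
det M (expand along row 1) = 2·(-1) − (-2)·(-3) + (-1)·2 = -10.
Characteristic polynomial: λ³ − 3λ² − 4λ + 10 = 0.
Substitute λ = y + (tr M)/3 = y + 1.000000 to remove the quadratic term: y³ + p·y + q = 0 with p = s − (tr M)²/3 = -7.000000 and q = −2(tr M)³/27 + (tr M)·s/3 − det M = 4.000000.
Three real roots ⇒ use the trigonometric (Viète) form: r = 2√(−p/3) = 3.055050, φ = arccos(3q/(p·r)) = arccos(-0.561132) = 2.166549 rad.
y_k = r·cos(φ/3 − 2πk/3) for k = 0, 1, 2 gives y = 2.292402, 0.602705, -2.895107.
λ_k = y_k + 1.000000 gives λ = 3.2924, 1.6027, -1.8951 (check: the sum is 3.0000 = tr M).

Hence λ_max = 3.2924 and λ_min = -1.8951.


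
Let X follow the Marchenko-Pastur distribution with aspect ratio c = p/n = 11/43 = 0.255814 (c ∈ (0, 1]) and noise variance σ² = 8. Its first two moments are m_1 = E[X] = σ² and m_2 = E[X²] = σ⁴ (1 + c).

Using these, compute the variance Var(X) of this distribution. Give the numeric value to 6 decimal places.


m_1 = E[X] = σ² = 8, so m_1² = 64.
m_2 = E[X²] = σ⁴ (1 + c) = 64 · (1 + 0.255814) = 64 · 1.255814 = 80.372093.
(Note m_2 − m_1² simplifies to c · σ⁴ = 0.255814 · 64.)

Var(X) = m_2 − m_1² = 80.372093 − 64 = 16.372093.


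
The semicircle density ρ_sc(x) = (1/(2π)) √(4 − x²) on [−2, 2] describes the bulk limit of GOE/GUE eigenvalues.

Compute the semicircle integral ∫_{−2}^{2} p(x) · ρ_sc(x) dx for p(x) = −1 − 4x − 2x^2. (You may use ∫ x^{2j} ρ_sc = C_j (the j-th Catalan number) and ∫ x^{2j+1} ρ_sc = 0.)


Write p(x) = Σ a_i x^i, split into monomials and integrate each against ρ_sc separately.
Using ∫ x^{2j} ρ_sc = C_j = (1/(j+1)) C(2j, j) (Catalan numbers) and ∫ x^{2j+1} ρ_sc = 0 (odd monomials vanish by symmetry):
  i = 0 (even): a_0 · C_{0} = -1 · 1 = -1
  i = 1 (odd): ∫ x^1 ρ_sc = 0 (vanishes)
  i = 2 (even): a_2 · C_{1} = -2 · 1 = -2

Summing the contributions: ∫_{−2}^{2} p(x) ρ_sc(x) dx = (-1) + (-2) = -3.


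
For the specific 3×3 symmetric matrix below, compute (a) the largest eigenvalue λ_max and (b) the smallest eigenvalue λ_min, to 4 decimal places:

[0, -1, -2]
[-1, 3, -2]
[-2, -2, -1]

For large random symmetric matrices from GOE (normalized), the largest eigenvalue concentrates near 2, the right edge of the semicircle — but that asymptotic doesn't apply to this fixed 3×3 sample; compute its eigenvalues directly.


Since M is real symmetric, all three eigenvalues are real; they are the roots of det(λI − M) = λ³ − (tr M) λ² + s λ − det M, where s is the sum of the principal 2×2 minors.
tr M = 0 + 3 + (-1) = 2.
s = (0·3 − (-1)²) + (0·(-1) − (-2)²) + (3·(-1) − (-2)²) = -1 + (-4) + (-7) = -12.
det M (expand along row 1) = 0·(-7) − (-1)·(-3) + (-2)·8 = -19.
Characteristic polynomial: λ³ − 2λ² − 12λ + 19 = 0.
Substitute λ = y + (tr M)/3 = y + 0.666667 to remove the quadratic term: y³ + p·y + q = 0 with p = s − (tr M)²/3 = -13.333333 and q = −2(tr M)³/27 + (tr M)·s/3 − det M = 10.407407.
Three real roots ⇒ use the trigonometric (Viète) form: r = 2√(−p/3) = 4.216370, φ = arccos(3q/(p·r)) = arccos(-0.555375) = 2.159610 rad.
y_k = r·cos(φ/3 − 2πk/3) for k = 0, 1, 2 gives y = 3.170253, 0.822249, -3.992502.
λ_k = y_k + 0.666667 gives λ = 3.8369, 1.4889, -3.3258 (check: the sum is 2.0000 = tr M).

Hence λ_max = 3.8369 and λ_min = -3.3258.


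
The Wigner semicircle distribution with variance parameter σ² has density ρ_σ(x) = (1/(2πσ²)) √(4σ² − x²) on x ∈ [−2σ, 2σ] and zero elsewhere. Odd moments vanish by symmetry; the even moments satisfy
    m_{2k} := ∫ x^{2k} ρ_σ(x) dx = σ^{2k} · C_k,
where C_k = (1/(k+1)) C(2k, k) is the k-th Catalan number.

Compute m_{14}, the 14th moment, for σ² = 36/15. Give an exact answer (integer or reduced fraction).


By the scaled semicircle moment identity, m_{2k} = σ^{2k} · C_k with k = 7.
C_7 = (1/(k+1)) · C(2k, k) = (1/8) · C(14, 7) = (1/8) · 3432 = 429.
σ^{2k} = (σ²)^k = (36/15)^7 = 35831808/78125.

Therefore m_{14} = σ^{14} · C_7 = (35831808/78125) · 429 = 15371845632/78125.


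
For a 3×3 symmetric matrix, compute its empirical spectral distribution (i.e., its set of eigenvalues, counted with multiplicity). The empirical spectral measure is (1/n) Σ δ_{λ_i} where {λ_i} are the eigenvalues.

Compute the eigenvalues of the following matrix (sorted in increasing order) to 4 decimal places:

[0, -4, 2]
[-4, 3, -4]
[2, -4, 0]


Since M is real symmetric, all three eigenvalues are real; they are the roots of det(λI − M) = λ³ − (tr M) λ² + s λ − det M, where s is the sum of the principal 2×2 minors.
tr M = 0 + 3 + 0 = 3.
s = (0·3 − (-4)²) + (0·0 − 2²) + (3·0 − (-4)²) = -16 + (-4) + (-16) = -36.
det M (expand along row 1) = 0·(-16) − (-4)·8 + 2·10 = 52.
Characteristic polynomial: λ³ − 3λ² − 36λ − 52 = 0.
Substitute λ = y + (tr M)/3 = y + 1.000000 to remove the quadratic term: y³ + p·y + q = 0 with p = s − (tr M)²/3 = -39.000000 and q = −2(tr M)³/27 + (tr M)·s/3 − det M = -90.000000.
Three real roots ⇒ use the trigonometric (Viète) form: r = 2√(−p/3) = 7.211103, φ = arccos(3q/(p·r)) = arccos(0.960058) = 0.283587 rad.
y_k = r·cos(φ/3 − 2πk/3) for k = 0, 1, 2 gives y = 7.178908, -3.000000, -4.178908.
λ_k = y_k + 1.000000 gives λ = 8.1789, -2.0000, -3.1789 (check: the sum is 3.0000 = tr M).

Eigenvalues sorted in increasing order: [-3.1789, -2.0000, 8.1789].


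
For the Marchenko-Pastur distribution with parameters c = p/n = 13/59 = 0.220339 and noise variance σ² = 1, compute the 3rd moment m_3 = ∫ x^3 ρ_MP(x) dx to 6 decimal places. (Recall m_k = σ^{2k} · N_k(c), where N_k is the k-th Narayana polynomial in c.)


E[X³] = σ⁶ (1 + 3c + c²) (third MP moment). With σ² = 1 (so σ⁶ = 1) and c = 13/59 = 0.220339: E[X³] = 1 · (1 + 3·0.220339 + (0.220339)²) = 1 · 1.709566.

So E[X^3] = 1.709566.


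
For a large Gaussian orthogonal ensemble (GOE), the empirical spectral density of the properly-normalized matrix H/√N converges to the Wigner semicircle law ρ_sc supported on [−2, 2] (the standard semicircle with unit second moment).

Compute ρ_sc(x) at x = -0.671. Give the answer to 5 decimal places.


ρ_sc(x) = (1/(2π)) √(4 − x²). With x = -0.671:
  4 − x² = 4 − (-0.671)² = 4 − 0.450241 = 3.549759.
  √(4 − x²) = 1.884080.
  1/(2π) = 0.159155.
  ρ_sc(-0.671) = 0.159155 · 1.884080 = 0.299861.

Rounded to 5 decimal places: ρ_sc(-0.671) ≈ 0.29986.


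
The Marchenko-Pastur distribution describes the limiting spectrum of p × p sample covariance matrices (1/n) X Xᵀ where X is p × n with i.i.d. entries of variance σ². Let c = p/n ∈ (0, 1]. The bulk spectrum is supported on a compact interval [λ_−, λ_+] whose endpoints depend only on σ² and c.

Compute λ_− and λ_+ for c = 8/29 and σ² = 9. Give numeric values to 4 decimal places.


c = 8/29 = 0.275862; √c = 0.525226.
λ_− = σ² (1 − √c)² = 9 · (1 − 0.525226)² = 9 · (0.474774)² = 2.028695.
λ_+ = σ² (1 + √c)² = 9 · (1 + 0.525226)² = 9 · (1.525226)² = 20.936822.

Rounded to 4 decimal places: λ_− ≈ 2.0287, λ_+ ≈ 20.9368.


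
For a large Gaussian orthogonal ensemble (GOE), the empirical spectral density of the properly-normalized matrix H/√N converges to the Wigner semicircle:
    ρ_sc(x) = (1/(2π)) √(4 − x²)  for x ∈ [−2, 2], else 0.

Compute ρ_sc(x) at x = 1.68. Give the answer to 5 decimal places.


ρ_sc(x) = (1/(2π)) √(4 − x²). With x = 1.68:
  4 − x² = 4 − (1.68)² = 4 − 2.822400 = 1.177600.
  √(4 − x²) = 1.085173.
  1/(2π) = 0.159155.
  ρ_sc(1.68) = 0.159155 · 1.085173 = 0.172711.

Rounded to 5 decimal places: ρ_sc(1.68) ≈ 0.17271.


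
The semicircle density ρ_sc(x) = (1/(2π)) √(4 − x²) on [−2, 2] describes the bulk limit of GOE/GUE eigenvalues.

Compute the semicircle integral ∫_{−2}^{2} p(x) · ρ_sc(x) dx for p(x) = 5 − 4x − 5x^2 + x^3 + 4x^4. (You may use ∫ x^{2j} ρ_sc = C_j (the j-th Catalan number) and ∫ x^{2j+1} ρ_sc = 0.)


Write p(x) = Σ a_i x^i, split into monomials and integrate each against ρ_sc separately.
Using ∫ x^{2j} ρ_sc = C_j = (1/(j+1)) C(2j, j) (Catalan numbers) and ∫ x^{2j+1} ρ_sc = 0 (odd monomials vanish by symmetry):
  i = 0 (even): a_0 · C_{0} = 5 · 1 = 5
  i = 1 (odd): ∫ x^1 ρ_sc = 0 (vanishes)
  i = 2 (even): a_2 · C_{1} = -5 · 1 = -5
  i = 3 (odd): ∫ x^3 ρ_sc = 0 (vanishes)
  i = 4 (even): a_4 · C_{2} = 4 · 2 = 8

Summing the contributions: ∫_{−2}^{2} p(x) ρ_sc(x) dx = 5 + (-5) + 8 = 8.


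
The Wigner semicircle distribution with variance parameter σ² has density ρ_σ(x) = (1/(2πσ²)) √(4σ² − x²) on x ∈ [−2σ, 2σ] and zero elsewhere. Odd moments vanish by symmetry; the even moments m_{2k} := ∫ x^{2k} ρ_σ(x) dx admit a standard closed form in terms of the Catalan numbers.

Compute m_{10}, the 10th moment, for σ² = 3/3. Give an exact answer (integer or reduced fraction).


By the scaled semicircle moment identity, m_{2k} = σ^{2k} · C_k with k = 5.
C_5 = (1/(k+1)) · C(2k, k) = (1/6) · C(10, 5) = (1/6) · 252 = 42.
σ^{2k} = (σ²)^k = (3/3)^5 = 1.

Therefore m_{10} = σ^{10} · C_5 = 1 · 42 = 42.


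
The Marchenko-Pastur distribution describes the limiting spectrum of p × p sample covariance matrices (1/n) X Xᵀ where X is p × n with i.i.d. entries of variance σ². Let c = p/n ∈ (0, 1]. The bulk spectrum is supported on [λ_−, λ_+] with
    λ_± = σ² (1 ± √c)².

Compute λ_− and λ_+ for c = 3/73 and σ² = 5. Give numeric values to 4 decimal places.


c = 3/73 = 0.041096; √c = 0.202721.
λ_− = σ² (1 − √c)² = 5 · (1 − 0.202721)² = 5 · (0.797279)² = 3.178267.
λ_+ = σ² (1 + √c)² = 5 · (1 + 0.202721)² = 5 · (1.202721)² = 7.232692.

Rounded to 4 decimal places: λ_− ≈ 3.1783, λ_+ ≈ 7.2327.


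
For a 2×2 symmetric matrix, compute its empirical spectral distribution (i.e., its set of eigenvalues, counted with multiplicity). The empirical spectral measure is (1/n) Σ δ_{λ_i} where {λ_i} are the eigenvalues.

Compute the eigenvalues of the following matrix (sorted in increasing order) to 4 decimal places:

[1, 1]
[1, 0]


Since M is real symmetric, both eigenvalues are real; they are the roots of det(λI − M) = λ² − (tr M) λ + det M.
tr M = 1 + 0 = 1.
det M = 1·0 − 1² = 0 − 1 = -1.
Characteristic polynomial: λ² − λ − 1 = 0.
Discriminant Δ = (tr M)² − 4·det M = 1 − (-4) = 5; √Δ = 2.236068.
λ = (tr M ± √Δ)/2 = (1 ± 2.236068)/2, giving (tr M − √Δ)/2 = -0.6180 and (tr M + √Δ)/2 = 1.6180.

Eigenvalues sorted in increasing order: [-0.6180, 1.6180].
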